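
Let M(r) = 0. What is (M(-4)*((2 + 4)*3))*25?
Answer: 0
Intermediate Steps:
(M(-4)*((2 + 4)*3))*25 = (0*((2 + 4)*3))*25 = (0*(6*3))*25 = (0*18)*25 = 0*25 = 0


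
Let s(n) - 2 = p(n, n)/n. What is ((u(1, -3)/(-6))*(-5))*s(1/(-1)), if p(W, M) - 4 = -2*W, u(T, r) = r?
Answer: 10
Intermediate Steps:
p(W, M) = 4 - 2*W
s(n) = 2 + (4 - 2*n)/n
((u(1, -3)/(-6))*(-5))*s(1/(-1)) = ((-3/(-6))*(-5))*(4/(1/(-1))) = (-1/6*(-3)*(-5))*(4/(-1)) = ((1/2)*(-5))*(4*(-1)) = -5/2*(-4) = 10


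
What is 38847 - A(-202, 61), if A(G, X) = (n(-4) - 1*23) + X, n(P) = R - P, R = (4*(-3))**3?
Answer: 40533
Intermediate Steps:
R = -1728 (R = (-12)**3 = -1728)
n(P) = -1728 - P
A(G, X) = -1747 + X (A(G, X) = ((-1728 - 1*(-4)) - 1*23) + X = ((-1728 + 4) - 23) + X = (-1724 - 23) + X = -1747 + X)
38847 - A(-202, 61) = 38847 - (-1747 + 61) = 38847 - 1*(-1686) = 38847 + 1686 = 40533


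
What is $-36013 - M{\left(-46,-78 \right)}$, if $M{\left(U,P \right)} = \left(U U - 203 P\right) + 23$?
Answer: $-53986$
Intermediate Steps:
$M{\left(U,P \right)} = 23 + U^{2} - 203 P$ ($M{\left(U,P \right)} = \left(U^{2} - 203 P\right) + 23 = 23 + U^{2} - 203 P$)
$-36013 - M{\left(-46,-78 \right)} = -36013 - \left(23 + \left(-46\right)^{2} - -15834\right) = -36013 - \left(23 + 2116 + 15834\right) = -36013 - 17973 = -53986$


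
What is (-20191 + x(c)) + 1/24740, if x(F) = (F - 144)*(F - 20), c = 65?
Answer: -587476039/24740 ≈ -23746.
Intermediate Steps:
x(F) = (-144 + F)*(-20 + F)
(-20191 + x(c)) + 1/24740 = (-20191 + (2880 + 65² - 164*65)) + 1/24740 = (-20191 + (2880 + 4225 - 10660)) + 1/24740 = (-20191 - 3555) + 1/24740 = -23746 + 1/24740 = -587476039/24740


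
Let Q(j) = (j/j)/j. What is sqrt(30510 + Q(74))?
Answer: sqrt(167072834)/74 ≈ 174.67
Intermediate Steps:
Q(j) = 1/j
sqrt(30510 + Q(74)) = sqrt(30510 + 1/74) = sqrt(2257741/74) = sqrt(167072834)/74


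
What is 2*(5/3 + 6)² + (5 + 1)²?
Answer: 1382/9 ≈ 153.56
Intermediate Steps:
2*(5/3 + 6)² + (5 + 1)² = 2*(5*(⅓) + 6)² + 6² = 2*(5/3 + 6)² + 36 = 2*(23/3)² + 36 = 2*(529/9) + 36 = 1058/9 + 36 = 1382/9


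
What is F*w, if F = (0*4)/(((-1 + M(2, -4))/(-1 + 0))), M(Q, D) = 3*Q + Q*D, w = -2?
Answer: 0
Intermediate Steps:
M(Q, D) = 3*Q + D*Q
F = 0 (F = (0*4)/(((-1 + 2*(3 - 4))/(-1 + 0))) = 0/(((-1 + 2*(-1))/(-1))) = 0/(((-1 - 2)*(-1))) = 0/((-3*(-1))) = 0/3 = 0*(1/3) = 0)
F*w = 0*(-2) = 0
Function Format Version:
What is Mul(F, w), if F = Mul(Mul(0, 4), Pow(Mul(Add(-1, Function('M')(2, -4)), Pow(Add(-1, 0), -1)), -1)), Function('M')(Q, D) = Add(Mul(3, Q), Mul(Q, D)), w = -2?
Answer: 0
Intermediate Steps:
Function('M')(Q, D) = Add(Mul(3, Q), Mul(D, Q))
F = 0 (F = Mul(Mul(0, 4), Pow(Mul(Add(-1, Mul(2, Add(3, -4))), Pow(Add(-1, 0), -1)), -1)) = Mul(0, Pow(Mul(Add(-1, Mul(2, -1)), Pow(-1, -1)), -1)) = Mul(0, Pow(Mul(Add(-1, -2), -1), -1)) = Mul(0, Pow(Mul(-3, -1), -1)) = Mul(0, Pow(3, -1)) = Mul(0, Rational(1, 3)) = 0)
Mul(F, w) = Mul(0, -2) = 0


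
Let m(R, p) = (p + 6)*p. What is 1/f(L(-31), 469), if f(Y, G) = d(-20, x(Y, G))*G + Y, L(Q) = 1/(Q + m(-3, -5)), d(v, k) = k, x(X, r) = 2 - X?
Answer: 1/951 ≈ 0.0010515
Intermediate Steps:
m(R, p) = p*(6 + p) (m(R, p) = (6 + p)*p = p*(6 + p))
L(Q) = 1/(-5 + Q) (L(Q) = 1/(Q - 5*(6 - 5)) = 1/(Q - 5*1) = 1/(Q - 5) = 1/(-5 + Q))
f(Y, G) = Y + G*(2 - Y) (f(Y, G) = (2 - Y)*G + Y = G*(2 - Y) + Y = Y + G*(2 - Y))
1/f(L(-31), 469) = 1/(1/(-5 - 31) - 1*469*(-2 + 1/(-5 - 31))) = 1/(1/(-36) - 1*469*(-2 + 1/(-36))) = 1/(-1/36 - 1*469*(-2 - 1/36)) = 1/(-1/36 - 1*469*(-73/36)) = 1/(-1/36 + 34237/36) = 1/951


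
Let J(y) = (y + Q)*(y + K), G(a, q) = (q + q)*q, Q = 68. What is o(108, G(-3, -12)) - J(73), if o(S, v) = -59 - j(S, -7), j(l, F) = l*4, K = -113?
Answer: 5149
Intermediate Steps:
G(a, q) = 2*q**2 (G(a, q) = (2*q)*q = 2*q**2)
j(l, F) = 4*l
o(S, v) = -59 - 4*S
J(y) = (-113 + y)*(68 + y) (J(y) = (y + 68)*(y - 113) = (68 + y)*(-113 + y) = (-113 + y)*(68 + y))
o(108, G(-3, -12)) - J(73) = (-59 - 4*108) - (-7684 + 73**2 - 45*73) = (-59 - 432) - (-7684 + 5329 - 3285) = -491 - 1*(-5640) = -491 + 5640 = 5149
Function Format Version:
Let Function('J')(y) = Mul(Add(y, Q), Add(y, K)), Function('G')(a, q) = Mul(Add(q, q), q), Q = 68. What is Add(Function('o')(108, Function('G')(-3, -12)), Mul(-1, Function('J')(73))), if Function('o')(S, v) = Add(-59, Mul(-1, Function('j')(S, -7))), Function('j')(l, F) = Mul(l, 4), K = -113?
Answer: 5149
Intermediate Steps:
Function('G')(a, q) = Mul(2, Pow(q, 2)) (Function('G')(a, q) = Mul(Mul(2, q), q) = Mul(2, Pow(q, 2)))
Function('j')(l, F) = Mul(4, l)
Function('o')(S, v) = Add(-59, Mul(-4, S)) (Function('o')(S, v) = Add(-59, Mul(-1, Mul(4, S))) = Add(-59, Mul(-4, S)))
Function('J')(y) = Mul(Add(-113, y), Add(68, y)) (Function('J')(y) = Mul(Add(y, 68), Add(y, -113)) = Mul(Add(68, y), Add(-113, y)) = Mul(Add(-113, y), Add(68, y)))
Add(Function('o')(108, Function('G')(-3, -12)), Mul(-1, Function('J')(73))) = Add(Add(-59, Mul(-4, 108)), Mul(-1, Add(-7684, Pow(73, 2), Mul(-45, 73)))) = Add(Add(-59, -432), Mul(-1, Add(-7684, 5329, -3285))) = Add(-491, Mul(-1, -5640)) = Add(-491, 5640) = 5149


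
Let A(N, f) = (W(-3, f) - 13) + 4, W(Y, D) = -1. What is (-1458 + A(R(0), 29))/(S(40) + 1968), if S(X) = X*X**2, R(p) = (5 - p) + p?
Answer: -367/16492 ≈ -0.022253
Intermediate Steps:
R(p) = 5
A(N, f) = -10 (A(N, f) = (-1 - 13) + 4 = -14 + 4 = -10)
S(X) = X**3
(-1458 + A(R(0), 29))/(S(40) + 1968) = (-1458 - 10)/(40**3 + 1968) = -1468/(64000 + 1968) = -1468/65968 = -1468*1/65968 = -367/16492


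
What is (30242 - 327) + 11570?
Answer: 41485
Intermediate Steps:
(30242 - 327) + 11570 = 29915 + 11570 = 41485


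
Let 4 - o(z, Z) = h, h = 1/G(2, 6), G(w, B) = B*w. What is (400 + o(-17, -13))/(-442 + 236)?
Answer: -4847/2472 ≈ -1.9608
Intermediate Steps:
h = 1/12 (h = 1/(6*2) = 1/12 ≈ 0.083333)
o(z, Z) = 47/12 (o(z, Z) = 4 - 1*1/12 = 4 - 1/12 = 47/12)
(400 + o(-17, -13))/(-442 + 236) = (400 + 47/12)/(-442 + 236) = (4847/12)/(-206) = (4847/12)*(-1/206) = -4847/2472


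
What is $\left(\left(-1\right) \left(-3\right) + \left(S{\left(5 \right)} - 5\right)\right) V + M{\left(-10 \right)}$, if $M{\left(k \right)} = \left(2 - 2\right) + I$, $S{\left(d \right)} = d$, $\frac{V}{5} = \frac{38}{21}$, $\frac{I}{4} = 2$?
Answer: $\frac{246}{7} \approx 35.143$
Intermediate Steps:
$I = 8$ ($I = 4 \cdot 2 = 8$)
$V = \frac{190}{21}$ ($V = 5 \cdot \frac{38}{21} = \frac{190}{21} \approx 9.0476$)
$M{\left(k \right)} = 8$ ($M{\left(k \right)} = \left(2 - 2\right) + 8 = 0 + 8 = 8$)
$\left(\left(-1\right) \left(-3\right) + \left(S{\left(5 \right)} - 5\right)\right) V + M{\left(-10 \right)} = \left(\left(-1\right) \left(-3\right) + \left(5 - 5\right)\right) \frac{190}{21} + 8 = \left(3 + \left(5 - 5\right)\right) \frac{190}{21} + 8 = \left(3 + 0\right) \frac{190}{21} + 8 = 3 \cdot \frac{190}{21} + 8 = \frac{190}{7} + 8 = \frac{246}{7}$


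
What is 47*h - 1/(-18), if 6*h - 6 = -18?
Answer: -1691/18 ≈ -93.944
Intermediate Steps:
h = -2 (h = 1 + (⅙)*(-18) = 1 - 3 = -2)
47*h - 1/(-18) = 47*(-2) - 1/(-18) = -94 - 1*(-1/18) = -94 + 1/18 = -1691/18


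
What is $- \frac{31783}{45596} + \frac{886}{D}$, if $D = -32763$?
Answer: $- \frac{1081704485}{1493861748} \approx -0.7241$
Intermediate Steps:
$- \frac{31783}{45596} + \frac{886}{D} = - \frac{31783}{45596} + \frac{886}{-32763} = \left(-31783\right) \frac{1}{45596} + 886 \left(- \frac{1}{32763}\right) = - \frac{31783}{45596} - \frac{886}{32763} = - \frac{1081704485}{1493861748}$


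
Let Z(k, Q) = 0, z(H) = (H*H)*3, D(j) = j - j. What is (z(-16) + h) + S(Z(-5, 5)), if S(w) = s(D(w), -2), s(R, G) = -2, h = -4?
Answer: 762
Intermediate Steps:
D(j) = 0
z(H) = 3*H**2 (z(H) = H**2*3 = 3*H**2)
S(w) = -2
(z(-16) + h) + S(Z(-5, 5)) = (3*(-16)**2 - 4) - 2 = (3*256 - 4) - 2 = (768 - 4) - 2 = 764 - 2 = 762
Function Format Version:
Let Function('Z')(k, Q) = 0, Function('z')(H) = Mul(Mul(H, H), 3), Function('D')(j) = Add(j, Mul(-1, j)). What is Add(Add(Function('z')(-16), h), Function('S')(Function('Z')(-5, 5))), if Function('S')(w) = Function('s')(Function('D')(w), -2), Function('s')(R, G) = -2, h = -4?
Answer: 762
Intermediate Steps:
Function('D')(j) = 0
Function('z')(H) = Mul(3, Pow(H, 2)) (Function('z')(H) = Mul(Pow(H, 2), 3) = Mul(3, Pow(H, 2)))
Function('S')(w) = -2
Add(Add(Function('z')(-16), h), Function('S')(Function('Z')(-5, 5))) = Add(Add(Mul(3, Pow(-16, 2)), -4), -2) = Add(Add(Mul(3, 256), -4), -2) = Add(Add(768, -4), -2) = Add(764, -2) = 762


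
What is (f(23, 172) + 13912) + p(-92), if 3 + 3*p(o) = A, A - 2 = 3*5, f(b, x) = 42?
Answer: 41876/3 ≈ 13959.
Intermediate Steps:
A = 17 (A = 2 + 3*5 = 2 + 15 = 17)
p(o) = 14/3 (p(o) = -1 + (⅓)*17 = -1 + 17/3 = 14/3)
(f(23, 172) + 13912) + p(-92) = (42 + 13912) + 14/3 = 13954 + 14/3 = 41876/3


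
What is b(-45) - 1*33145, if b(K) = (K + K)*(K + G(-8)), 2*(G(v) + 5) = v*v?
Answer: -31525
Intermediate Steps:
G(v) = -5 + v²/2 (G(v) = -5 + (v*v)/2 = -5 + v²/2)
b(K) = 2*K*(27 + K) (b(K) = (K + K)*(K + (-5 + (½)*(-8)²)) = (2*K)*(K + (-5 + (½)*64)) = (2*K)*(K + (-5 + 32)) = (2*K)*(K + 27) = (2*K)*(27 + K) = 2*K*(27 + K))
b(-45) - 1*33145 = 2*(-45)*(27 - 45) - 1*33145 = 2*(-45)*(-18) - 33145 = 1620 - 33145 = -31525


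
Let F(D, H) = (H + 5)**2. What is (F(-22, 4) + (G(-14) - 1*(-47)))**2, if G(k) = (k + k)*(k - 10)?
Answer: 640000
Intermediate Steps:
G(k) = 2*k*(-10 + k) (G(k) = (2*k)*(-10 + k) = 2*k*(-10 + k))
F(D, H) = (5 + H)**2
(F(-22, 4) + (G(-14) - 1*(-47)))**2 = ((5 + 4)**2 + (2*(-14)*(-10 - 14) - 1*(-47)))**2 = (9**2 + (2*(-14)*(-24) + 47))**2 = (81 + (672 + 47))**2 = (81 + 719)**2 = 800**2 = 640000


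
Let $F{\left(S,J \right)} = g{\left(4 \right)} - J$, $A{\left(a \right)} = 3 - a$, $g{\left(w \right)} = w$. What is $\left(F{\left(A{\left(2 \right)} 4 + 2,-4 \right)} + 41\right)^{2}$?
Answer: $2401$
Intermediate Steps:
$F{\left(S,J \right)} = 4 - J$
$\left(F{\left(A{\left(2 \right)} 4 + 2,-4 \right)} + 41\right)^{2} = \left(\left(4 - -4\right) + 41\right)^{2} = \left(\left(4 + 4\right) + 41\right)^{2} = \left(8 + 41\right)^{2} = 49^{2} = 2401$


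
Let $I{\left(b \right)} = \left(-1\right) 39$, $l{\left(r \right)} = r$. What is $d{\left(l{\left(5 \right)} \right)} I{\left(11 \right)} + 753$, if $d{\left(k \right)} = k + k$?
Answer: $363$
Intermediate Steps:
$I{\left(b \right)} = -39$
$d{\left(k \right)} = 2 k$
$d{\left(l{\left(5 \right)} \right)} I{\left(11 \right)} + 753 = 2 \cdot 5 \left(-39\right) + 753 = 10 \left(-39\right) + 753 = -390 + 753 = 363$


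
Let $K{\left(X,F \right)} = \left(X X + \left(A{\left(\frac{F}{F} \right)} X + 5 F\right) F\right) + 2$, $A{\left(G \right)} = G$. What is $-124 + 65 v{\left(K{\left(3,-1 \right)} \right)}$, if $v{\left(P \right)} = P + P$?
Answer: $1566$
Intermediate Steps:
$K{\left(X,F \right)} = 2 + X^{2} + F \left(X + 5 F\right)$ ($K{\left(X,F \right)} = \left(X X + \left(\frac{F}{F} X + 5 F\right) F\right) + 2 = \left(X^{2} + \left(1 X + 5 F\right) F\right) + 2 = \left(X^{2} + \left(X + 5 F\right) F\right) + 2 = \left(X^{2} + F \left(X + 5 F\right)\right) + 2 = 2 + X^{2} + F \left(X + 5 F\right)$)
$v{\left(P \right)} = 2 P$
$-124 + 65 v{\left(K{\left(3,-1 \right)} \right)} = -124 + 65 \cdot 2 \left(2 + 3^{2} + 5 \left(-1\right)^{2} - 3\right) = -124 + 65 \cdot 2 \left(2 + 9 + 5 \cdot 1 - 3\right) = -124 + 65 \cdot 2 \left(2 + 9 + 5 - 3\right) = -124 + 65 \cdot 2 \cdot 13 = -124 + 65 \cdot 26 = -124 + 1690 = 1566$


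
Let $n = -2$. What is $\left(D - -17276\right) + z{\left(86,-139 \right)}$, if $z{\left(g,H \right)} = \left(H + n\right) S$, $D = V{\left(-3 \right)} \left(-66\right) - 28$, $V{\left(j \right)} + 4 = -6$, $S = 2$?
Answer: $17626$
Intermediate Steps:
$V{\left(j \right)} = -10$ ($V{\left(j \right)} = -4 - 6 = -10$)
$D = 632$ ($D = \left(-10\right) \left(-66\right) - 28 = 660 - 28 = 632$)
$z{\left(g,H \right)} = -4 + 2 H$ ($z{\left(g,H \right)} = \left(H - 2\right) 2 = \left(-2 + H\right) 2 = -4 + 2 H$)
$\left(D - -17276\right) + z{\left(86,-139 \right)} = \left(632 - -17276\right) + \left(-4 + 2 \left(-139\right)\right) = \left(632 + 17276\right) - 282 = 17908 - 282 = 17626$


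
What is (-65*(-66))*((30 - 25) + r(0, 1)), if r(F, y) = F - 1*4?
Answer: 4290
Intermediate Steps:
r(F, y) = -4 + F (r(F, y) = F - 4 = -4 + F)
(-65*(-66))*((30 - 25) + r(0, 1)) = (-65*(-66))*((30 - 25) + (-4 + 0)) = 4290*(5 - 4) = 4290*1 = 4290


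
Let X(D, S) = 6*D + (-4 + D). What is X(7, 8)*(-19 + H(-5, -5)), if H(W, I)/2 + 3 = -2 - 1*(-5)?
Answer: -855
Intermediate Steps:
X(D, S) = -4 + 7*D
H(W, I) = 0 (H(W, I) = -6 + 2*(-2 - 1*(-5)) = -6 + 2*(-2 + 5) = -6 + 2*3 = -6 + 6 = 0)
X(7, 8)*(-19 + H(-5, -5)) = (-4 + 7*7)*(-19 + 0) = (-4 + 49)*(-19) = 45*(-19) = -855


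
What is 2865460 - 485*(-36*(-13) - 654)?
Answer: 2955670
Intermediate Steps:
2865460 - 485*(-36*(-13) - 654) = 2865460 - 485*(468 - 654) = 2865460 - 485*(-186) = 2865460 - 1*(-90210) = 2865460 + 90210 = 2955670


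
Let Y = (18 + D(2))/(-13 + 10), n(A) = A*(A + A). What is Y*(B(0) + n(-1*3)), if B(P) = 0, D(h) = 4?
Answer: -132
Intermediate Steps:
n(A) = 2*A**2 (n(A) = A*(2*A) = 2*A**2)
Y = -22/3 (Y = (18 + 4)/(-13 + 10) = 22/(-3) = 22*(-1/3) = -22/3 ≈ -7.3333)
Y*(B(0) + n(-1*3)) = -22*(0 + 2*(-1*3)**2)/3 = -22*(0 + 2*(-3)**2)/3 = -22*(0 + 2*9)/3 = -22*(0 + 18)/3 = -22/3*18 = -132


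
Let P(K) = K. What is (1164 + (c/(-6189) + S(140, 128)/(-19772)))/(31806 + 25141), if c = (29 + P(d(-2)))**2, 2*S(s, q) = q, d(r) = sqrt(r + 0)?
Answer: 35605106027/1742135550969 - 58*I*sqrt(2)/352444983 ≈ 0.020438 - 2.3273e-7*I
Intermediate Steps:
d(r) = sqrt(r)
S(s, q) = q/2
c = (29 + I*sqrt(2))**2 (c = (29 + sqrt(-2))**2 = (29 + I*sqrt(2))**2 ≈ 839.0 + 82.024*I)
(1164 + (c/(-6189) + S(140, 128)/(-19772)))/(31806 + 25141) = (1164 + ((29 + I*sqrt(2))**2/(-6189) + ((1/2)*128)/(-19772)))/(31806 + 25141) = (1164 + ((29 + I*sqrt(2))**2*(-1/6189) + 64*(-1/19772)))/56947 = (1164 + (-(29 + I*sqrt(2))**2/6189 - 16/4943))*(1/56947) = (1164 + (-16/4943 - (29 + I*sqrt(2))**2/6189))*(1/56947) = (5753636/4943 - (29 + I*sqrt(2))**2/6189)*(1/56947) = 5753636/281489021 - (29 + I*sqrt(2))**2/352444983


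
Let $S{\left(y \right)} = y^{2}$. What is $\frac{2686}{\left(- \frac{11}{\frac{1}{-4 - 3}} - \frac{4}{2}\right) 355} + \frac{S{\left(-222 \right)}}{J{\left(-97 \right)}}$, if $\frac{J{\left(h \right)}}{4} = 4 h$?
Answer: $- \frac{327004457}{10330500} \approx -31.654$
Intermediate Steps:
$J{\left(h \right)} = 16 h$ ($J{\left(h \right)} = 4 \cdot 4 h = 16 h$)
$\frac{2686}{\left(- \frac{11}{\frac{1}{-4 - 3}} - \frac{4}{2}\right) 355} + \frac{S{\left(-222 \right)}}{J{\left(-97 \right)}} = \frac{2686}{\left(- \frac{11}{\frac{1}{-4 - 3}} - \frac{4}{2}\right) 355} + \frac{\left(-222\right)^{2}}{16 \left(-97\right)} = \frac{2686}{\left(- \frac{11}{\frac{1}{-7}} - 2\right) 355} + \frac{49284}{-1552} = \frac{2686}{\left(- \frac{11}{- \frac{1}{7}} - 2\right) 355} + 49284 \left(- \frac{1}{1552}\right) = \frac{2686}{\left(\left(-11\right) \left(-7\right) - 2\right) 355} - \frac{12321}{388} = \frac{2686}{\left(77 - 2\right) 355} - \frac{12321}{388} = \frac{2686}{75 \cdot 355} - \frac{12321}{388} = \frac{2686}{26625} - \frac{12321}{388} = - \frac{327004457}{10330500}$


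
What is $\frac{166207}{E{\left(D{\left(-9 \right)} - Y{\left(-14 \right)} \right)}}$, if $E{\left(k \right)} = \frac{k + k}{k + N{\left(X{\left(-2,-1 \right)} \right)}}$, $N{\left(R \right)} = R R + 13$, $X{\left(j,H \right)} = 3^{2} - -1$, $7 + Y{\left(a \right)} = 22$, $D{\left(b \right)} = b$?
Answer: $- \frac{14792423}{48} \approx -3.0818 \cdot 10^{5}$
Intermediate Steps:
$Y{\left(a \right)} = 15$ ($Y{\left(a \right)} = -7 + 22 = 15$)
$X{\left(j,H \right)} = 10$ ($X{\left(j,H \right)} = 9 + 1 = 10$)
$N{\left(R \right)} = 13 + R^{2}$ ($N{\left(R \right)} = R^{2} + 13 = 13 + R^{2}$)
$E{\left(k \right)} = \frac{2 k}{113 + k}$ ($E{\left(k \right)} = \frac{k + k}{k + \left(13 + 10^{2}\right)} = \frac{2 k}{k + \left(13 + 100\right)} = \frac{2 k}{k + 113} = \frac{2 k}{113 + k}$)
$\frac{166207}{E{\left(D{\left(-9 \right)} - Y{\left(-14 \right)} \right)}} = \frac{166207}{2 \left(-9 - 15\right) \frac{1}{113 - 24}} = \frac{166207}{2 \left(-24\right) \frac{1}{113 - 24}} = \frac{166207}{2 \left(-24\right) \frac{1}{89}} = \frac{166207}{- \frac{48}{89}} = 166207 \left(- \frac{89}{48}\right) = - \frac{14792423}{48}$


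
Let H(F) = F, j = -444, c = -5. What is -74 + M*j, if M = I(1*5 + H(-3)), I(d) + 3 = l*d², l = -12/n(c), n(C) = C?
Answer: -15022/5 ≈ -3004.4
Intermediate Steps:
l = 12/5 (l = -12/(-5) = -12*(-⅕) = 12/5 ≈ 2.4000)
I(d) = -3 + 12*d²/5
M = 33/5 (M = -3 + 12*(1*5 - 3)²/5 = -3 + 12*(5 - 3)²/5 = -3 + (12/5)*2² = -3 + (12/5)*4 = -3 + 48/5 = 33/5 ≈ 6.6000)
-74 + M*j = -74 + (33/5)*(-444) = -74 - 14652/5 = -15022/5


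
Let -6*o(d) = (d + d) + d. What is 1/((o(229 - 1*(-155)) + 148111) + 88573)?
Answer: 1/236492 ≈ 4.2285e-6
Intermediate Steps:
o(d) = -d/2 (o(d) = -((d + d) + d)/6 = -(2*d + d)/6 = -d/2)
1/((o(229 - 1*(-155)) + 148111) + 88573) = 1/((-(229 - 1*(-155))/2 + 148111) + 88573) = 1/((-(229 + 155)/2 + 148111) + 88573) = 1/((-1/2*384 + 148111) + 88573) = 1/((-192 + 148111) + 88573) = 1/(147919 + 88573) = 1/236492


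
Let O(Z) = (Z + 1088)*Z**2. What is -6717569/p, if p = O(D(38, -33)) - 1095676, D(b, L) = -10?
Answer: 6717569/987876 ≈ 6.8000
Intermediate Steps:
O(Z) = Z**2*(1088 + Z) (O(Z) = (1088 + Z)*Z**2 = Z**2*(1088 + Z))
p = -987876 (p = (-10)**2*(1088 - 10) - 1095676 = 100*1078 - 1095676 = 107800 - 1095676 = -987876)
-6717569/p = -6717569/(-987876) = -6717569*(-1/987876) = 6717569/987876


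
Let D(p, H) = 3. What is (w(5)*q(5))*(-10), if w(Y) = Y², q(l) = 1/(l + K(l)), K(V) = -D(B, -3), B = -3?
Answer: -125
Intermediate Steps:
K(V) = -3 (K(V) = -1*3 = -3)
q(l) = 1/(-3 + l) (q(l) = 1/(l - 3) = 1/(-3 + l))
(w(5)*q(5))*(-10) = (5²/(-3 + 5))*(-10) = (25/2)*(-10) = -125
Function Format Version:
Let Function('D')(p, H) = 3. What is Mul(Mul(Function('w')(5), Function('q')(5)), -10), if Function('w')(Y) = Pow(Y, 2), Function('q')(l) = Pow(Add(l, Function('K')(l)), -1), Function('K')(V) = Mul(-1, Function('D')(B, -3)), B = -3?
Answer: -125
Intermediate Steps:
Function('K')(V) = -3 (Function('K')(V) = Mul(-1, 3) = -3)
Function('q')(l) = Pow(Add(-3, l), -1) (Function('q')(l) = Pow(Add(l, -3), -1) = Pow(Add(-3, l), -1))
Mul(Mul(Function('w')(5), Function('q')(5)), -10) = Mul(Mul(Pow(5, 2), Pow(Add(-3, 5), -1)), -10) = Mul(Mul(25, Pow(2, -1)), -10) = Mul(Mul(25, Rational(1, 2)), -10) = Mul(Rational(25, 2), -10) = -125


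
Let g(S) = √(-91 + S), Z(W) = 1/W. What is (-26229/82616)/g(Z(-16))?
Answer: 26229*I*√1457/30092878 ≈ 0.03327*I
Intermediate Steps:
(-26229/82616)/g(Z(-16)) = (-26229/82616)/(√(-91 + 1/(-16))) = (-26229*1/82616)/(√(-91 - 1/16)) = -26229*(-4*I*√1457/1457)/82616 = -(-26229)*I*√1457/30092878 = 26229*I*√1457/30092878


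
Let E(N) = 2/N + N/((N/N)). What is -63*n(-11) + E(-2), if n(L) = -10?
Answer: 627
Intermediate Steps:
E(N) = N + 2/N (E(N) = 2/N + N/1 = 2/N + N*1 = 2/N + N = N + 2/N)
-63*n(-11) + E(-2) = -63*(-10) + (-2 + 2/(-2)) = 630 + (-2 + 2*(-½)) = 630 + (-2 - 1) = 630 - 3 = 627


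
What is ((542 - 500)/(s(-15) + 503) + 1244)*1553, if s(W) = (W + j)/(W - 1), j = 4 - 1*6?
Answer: 15582075196/8065 ≈ 1.9321e+6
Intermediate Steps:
j = -2 (j = 4 - 6 = -2)
s(W) = (-2 + W)/(-1 + W) (s(W) = (W - 2)/(W - 1) = (-2 + W)/(-1 + W))
((542 - 500)/(s(-15) + 503) + 1244)*1553 = ((542 - 500)/((-2 - 15)/(-1 - 15) + 503) + 1244)*1553 = (42/(-17/(-16) + 503) + 1244)*1553 = (42/(-1/16*(-17) + 503) + 1244)*1553 = (42/(17/16 + 503) + 1244)*1553 = (42/(8065/16) + 1244)*1553 = (42*(16/8065) + 1244)*1553 = (672/8065 + 1244)*1553 = (10033532/8065)*1553 = 15582075196/8065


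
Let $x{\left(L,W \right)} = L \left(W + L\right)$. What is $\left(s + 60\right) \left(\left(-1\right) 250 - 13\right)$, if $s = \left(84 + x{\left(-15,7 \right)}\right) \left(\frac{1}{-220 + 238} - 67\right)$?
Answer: $\frac{10727770}{3} \approx 3.5759 \cdot 10^{6}$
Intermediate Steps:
$x{\left(L,W \right)} = L \left(L + W\right)$
$s = - \frac{40970}{3}$ ($s = \left(84 - 15 \left(-15 + 7\right)\right) \left(\frac{1}{-220 + 238} - 67\right) = \left(84 - -120\right) \left(\frac{1}{18} - 67\right) = \left(84 + 120\right) \left(\frac{1}{18} - 67\right) = 204 \left(- \frac{1205}{18}\right) = - \frac{40970}{3} \approx -13657.0$)
$\left(s + 60\right) \left(\left(-1\right) 250 - 13\right) = \left(- \frac{40970}{3} + 60\right) \left(\left(-1\right) 250 - 13\right) = - \frac{40790 \left(-250 - 13\right)}{3} = \left(- \frac{40790}{3}\right) \left(-263\right) = \frac{10727770}{3}$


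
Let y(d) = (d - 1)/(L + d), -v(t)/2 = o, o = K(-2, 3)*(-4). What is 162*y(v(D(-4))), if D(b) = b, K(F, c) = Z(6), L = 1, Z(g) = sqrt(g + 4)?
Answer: 11538/71 - 288*sqrt(10)/71 ≈ 149.68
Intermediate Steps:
Z(g) = sqrt(4 + g)
K(F, c) = sqrt(10) (K(F, c) = sqrt(4 + 6) = sqrt(10))
o = -4*sqrt(10) (o = sqrt(10)*(-4) = -4*sqrt(10) ≈ -12.649)
v(t) = 8*sqrt(10) (v(t) = -(-8)*sqrt(10) = 8*sqrt(10))
y(d) = (-1 + d)/(1 + d) (y(d) = (d - 1)/(1 + d) = (-1 + d)/(1 + d))
162*y(v(D(-4))) = 162*((-1 + 8*sqrt(10))/(1 + 8*sqrt(10))) = 162*(-1 + 8*sqrt(10))/(1 + 8*sqrt(10))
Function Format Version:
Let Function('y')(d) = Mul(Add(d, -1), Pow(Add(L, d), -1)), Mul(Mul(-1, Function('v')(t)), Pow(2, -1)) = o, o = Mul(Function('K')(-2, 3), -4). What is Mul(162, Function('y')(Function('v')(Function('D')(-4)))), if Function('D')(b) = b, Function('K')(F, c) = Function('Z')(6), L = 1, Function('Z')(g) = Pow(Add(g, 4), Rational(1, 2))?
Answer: Add(Rational(11538, 71), Mul(Rational(-288, 71), Pow(10, Rational(1, 2)))) ≈ 149.68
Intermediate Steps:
Function('Z')(g) = Pow(Add(4, g), Rational(1, 2))
Function('K')(F, c) = Pow(10, Rational(1, 2)) (Function('K')(F, c) = Pow(Add(4, 6), Rational(1, 2)) = Pow(10, Rational(1, 2)))
o = Mul(-4, Pow(10, Rational(1, 2))) (o = Mul(Pow(10, Rational(1, 2)), -4) = Mul(-4, Pow(10, Rational(1, 2))) ≈ -12.649)
Function('v')(t) = Mul(8, Pow(10, Rational(1, 2))) (Function('v')(t) = Mul(-2, Mul(-4, Pow(10, Rational(1, 2)))) = Mul(8, Pow(10, Rational(1, 2))))
Function('y')(d) = Mul(Pow(Add(1, d), -1), Add(-1, d)) (Function('y')(d) = Mul(Add(d, -1), Pow(Add(1, d), -1)) = Mul(Add(-1, d), Pow(Add(1, d), -1)) = Mul(Pow(Add(1, d), -1), Add(-1, d)))
Mul(162, Function('y')(Function('v')(Function('D')(-4)))) = Mul(162, Mul(Pow(Add(1, Mul(8, Pow(10, Rational(1, 2)))), -1), Add(-1, Mul(8, Pow(10, Rational(1, 2)))))) = Mul(162, Pow(Add(1, Mul(8, Pow(10, Rational(1, 2)))), -1), Add(-1, Mul(8, Pow(10, Rational(1, 2)))))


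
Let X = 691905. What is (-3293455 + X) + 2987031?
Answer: 385481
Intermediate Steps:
(-3293455 + X) + 2987031 = (-3293455 + 691905) + 2987031 = -2601550 + 2987031 = 385481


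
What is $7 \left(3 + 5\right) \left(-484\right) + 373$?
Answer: $-26731$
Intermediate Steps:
$7 \left(3 + 5\right) \left(-484\right) + 373 = 7 \cdot 8 \left(-484\right) + 373 = 56 \left(-484\right) + 373 = -27104 + 373 = -26731$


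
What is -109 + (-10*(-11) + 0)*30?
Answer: 3191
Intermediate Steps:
-109 + (-10*(-11) + 0)*30 = -109 + (110 + 0)*30 = -109 + 110*30 = -109 + 3300 = 3191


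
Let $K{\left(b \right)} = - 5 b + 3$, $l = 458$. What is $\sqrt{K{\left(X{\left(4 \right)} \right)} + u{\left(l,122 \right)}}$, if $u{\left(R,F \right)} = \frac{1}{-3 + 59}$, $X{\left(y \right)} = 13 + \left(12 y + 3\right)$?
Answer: $\frac{i \sqrt{248514}}{28} \approx 17.804 i$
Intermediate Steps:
$X{\left(y \right)} = 16 + 12 y$ ($X{\left(y \right)} = 13 + \left(3 + 12 y\right) = 16 + 12 y$)
$u{\left(R,F \right)} = \frac{1}{56}$
$K{\left(b \right)} = 3 - 5 b$
$\sqrt{K{\left(X{\left(4 \right)} \right)} + u{\left(l,122 \right)}} = \sqrt{\left(3 - 5 \left(16 + 12 \cdot 4\right)\right) + \frac{1}{56}} = \sqrt{\left(3 - 5 \left(16 + 48\right)\right) + \frac{1}{56}} = \sqrt{\left(3 - 320\right) + \frac{1}{56}} = \sqrt{-317 + \frac{1}{56}} = \sqrt{- \frac{17751}{56}} = \frac{i \sqrt{248514}}{28}$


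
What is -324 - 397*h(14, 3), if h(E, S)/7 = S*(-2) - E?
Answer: 55256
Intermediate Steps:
h(E, S) = -14*S - 7*E (h(E, S) = 7*(S*(-2) - E) = 7*(-2*S - E) = 7*(-E - 2*S) = -14*S - 7*E)
-324 - 397*h(14, 3) = -324 - 397*(-14*3 - 7*14) = -324 - 397*(-42 - 98) = -324 - 397*(-140) = -324 + 55580 = 55256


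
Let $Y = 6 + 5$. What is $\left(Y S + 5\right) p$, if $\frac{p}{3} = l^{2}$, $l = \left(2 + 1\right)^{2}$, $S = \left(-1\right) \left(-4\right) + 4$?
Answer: $22599$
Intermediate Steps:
$Y = 11$
$S = 8$ ($S = 4 + 4 = 8$)
$l = 9$ ($l = 3^{2} = 9$)
$p = 243$ ($p = 3 \cdot 9^{2} = 3 \cdot 81 = 243$)
$\left(Y S + 5\right) p = \left(11 \cdot 8 + 5\right) 243 = \left(88 + 5\right) 243 = 93 \cdot 243 = 22599$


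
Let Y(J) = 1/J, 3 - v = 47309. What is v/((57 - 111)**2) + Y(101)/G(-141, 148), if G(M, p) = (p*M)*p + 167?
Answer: -7377796384499/454776439626 ≈ -16.223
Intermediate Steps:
v = -47306 (v = 3 - 1*47309 = 3 - 47309 = -47306)
G(M, p) = 167 + M*p**2 (G(M, p) = (M*p)*p + 167 = M*p**2 + 167 = 167 + M*p**2)
v/((57 - 111)**2) + Y(101)/G(-141, 148) = -47306/(57 - 111)**2 + 1/(101*(167 - 141*148**2)) = -47306/((-54)**2) + 1/(101*(167 - 141*21904)) = -47306/2916 + 1/(101*(167 - 3088464)) = -47306*1/2916 + (1/101)/(-3088297) = -23653/1458 + (1/101)*(-1/3088297) = -23653/1458 - 1/311917997 = -7377796384499/454776439626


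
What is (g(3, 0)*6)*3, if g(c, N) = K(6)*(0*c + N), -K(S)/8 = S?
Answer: 0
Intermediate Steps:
K(S) = -8*S
g(c, N) = -48*N (g(c, N) = (-8*6)*(0*c + N) = -48*(0 + N) = -48*N)
(g(3, 0)*6)*3 = (-48*0*6)*3 = (0*6)*3 = 0*3 = 0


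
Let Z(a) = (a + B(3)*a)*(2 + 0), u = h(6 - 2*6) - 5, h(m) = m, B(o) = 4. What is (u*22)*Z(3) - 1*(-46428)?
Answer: 39168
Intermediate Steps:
u = -11 (u = (6 - 2*6) - 5 = (6 - 12) - 5 = -6 - 5 = -11)
Z(a) = 10*a (Z(a) = (a + 4*a)*(2 + 0) = (5*a)*2 = 10*a)
(u*22)*Z(3) - 1*(-46428) = (-11*22)*(10*3) - 1*(-46428) = -242*30 + 46428 = -7260 + 46428 = 39168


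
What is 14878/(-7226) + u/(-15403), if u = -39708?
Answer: 28882087/55651039 ≈ 0.51899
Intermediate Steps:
14878/(-7226) + u/(-15403) = 14878/(-7226) - 39708/(-15403) = 14878*(-1/7226) - 39708*(-1/15403) = -7439/3613 + 39708/15403 = 28882087/55651039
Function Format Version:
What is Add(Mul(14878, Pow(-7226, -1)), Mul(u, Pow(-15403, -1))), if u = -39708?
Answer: Rational(28882087, 55651039) ≈ 0.51899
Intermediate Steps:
Add(Mul(14878, Pow(-7226, -1)), Mul(u, Pow(-15403, -1))) = Add(Mul(14878, Pow(-7226, -1)), Mul(-39708, Pow(-15403, -1))) = Add(Mul(14878, Rational(-1, 7226)), Mul(-39708, Rational(-1, 15403))) = Add(Rational(-7439, 3613), Rational(39708, 15403)) = Rational(28882087, 55651039)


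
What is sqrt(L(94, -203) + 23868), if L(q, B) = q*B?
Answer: sqrt(4786) ≈ 69.181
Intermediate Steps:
L(q, B) = B*q
sqrt(L(94, -203) + 23868) = sqrt(-203*94 + 23868) = sqrt(-19082 + 23868) = sqrt(4786)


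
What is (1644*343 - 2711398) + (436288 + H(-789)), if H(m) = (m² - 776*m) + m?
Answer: -477222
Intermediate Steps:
H(m) = m² - 775*m
(1644*343 - 2711398) + (436288 + H(-789)) = (1644*343 - 2711398) + (436288 - 789*(-775 - 789)) = (563892 - 2711398) + (436288 - 789*(-1564)) = -2147506 + (436288 + 1233996) = -2147506 + 1670284 = -477222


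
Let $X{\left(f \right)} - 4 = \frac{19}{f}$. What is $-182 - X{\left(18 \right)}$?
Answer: $- \frac{3367}{18} \approx -187.06$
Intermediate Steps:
$X{\left(f \right)} = 4 + \frac{19}{f}$
$-182 - X{\left(18 \right)} = -182 - \left(4 + \frac{19}{18}\right) = -182 - \frac{91}{18} = - \frac{3367}{18}$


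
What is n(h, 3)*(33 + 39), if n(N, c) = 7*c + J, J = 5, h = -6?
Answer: 1872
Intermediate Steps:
n(N, c) = 5 + 7*c (n(N, c) = 7*c + 5 = 5 + 7*c)
n(h, 3)*(33 + 39) = (5 + 7*3)*(33 + 39) = (5 + 21)*72 = 26*72 = 1872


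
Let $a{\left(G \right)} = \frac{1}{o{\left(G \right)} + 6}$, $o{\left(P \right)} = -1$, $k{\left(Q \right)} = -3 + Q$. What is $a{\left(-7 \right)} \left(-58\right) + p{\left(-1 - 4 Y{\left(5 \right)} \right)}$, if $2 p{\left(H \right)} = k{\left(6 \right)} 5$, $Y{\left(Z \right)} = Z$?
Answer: $- \frac{41}{10} \approx -4.1$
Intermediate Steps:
$p{\left(H \right)} = \frac{15}{2}$ ($p{\left(H \right)} = \frac{\left(-3 + 6\right) 5}{2} = \frac{3 \cdot 5}{2} = \frac{1}{2} \cdot 15 = \frac{15}{2}$)
$a{\left(G \right)} = \frac{1}{5}$ ($a{\left(G \right)} = \frac{1}{-1 + 6} = \frac{1}{5}$)
$a{\left(-7 \right)} \left(-58\right) + p{\left(-1 - 4 Y{\left(5 \right)} \right)} = \frac{1}{5} \left(-58\right) + \frac{15}{2} = - \frac{58}{5} + \frac{15}{2} = - \frac{41}{10}$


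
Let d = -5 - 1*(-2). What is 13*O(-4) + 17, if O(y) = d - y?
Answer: 30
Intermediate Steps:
d = -3 (d = -5 + 2 = -3)
O(y) = -3 - y
13*O(-4) + 17 = 13*(-3 - 1*(-4)) + 17 = 13*(-3 + 4) + 17 = 13*1 + 17 = 13 + 17 = 30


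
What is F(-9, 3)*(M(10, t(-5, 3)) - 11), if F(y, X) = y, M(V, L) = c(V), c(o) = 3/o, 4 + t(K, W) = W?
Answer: 963/10 ≈ 96.300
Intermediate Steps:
t(K, W) = -4 + W
M(V, L) = 3/V
F(-9, 3)*(M(10, t(-5, 3)) - 11) = -9*(3/10 - 11) = -9*(-107/10) = 963/10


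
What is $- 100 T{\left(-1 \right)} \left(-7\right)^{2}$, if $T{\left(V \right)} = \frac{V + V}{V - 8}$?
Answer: $- \frac{9800}{9} \approx -1088.9$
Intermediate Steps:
$T{\left(V \right)} = \frac{2 V}{-8 + V}$
$- 100 T{\left(-1 \right)} \left(-7\right)^{2} = - 100 \cdot 2 \left(-1\right) \frac{1}{-8 - 1} \left(-7\right)^{2} = - 100 \cdot 2 \left(-1\right) \frac{1}{-9} \cdot 49 = - 100 \cdot 2 \left(-1\right) \left(- \frac{1}{9}\right) 49 = \left(-100\right) \frac{2}{9} \cdot 49 = \left(- \frac{200}{9}\right) 49 = - \frac{9800}{9}$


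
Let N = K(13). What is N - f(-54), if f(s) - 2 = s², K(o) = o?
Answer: -2905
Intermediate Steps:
N = 13
f(s) = 2 + s²
N - f(-54) = 13 - (2 + (-54)²) = 13 - (2 + 2916) = 13 - 1*2918 = 13 - 2918 = -2905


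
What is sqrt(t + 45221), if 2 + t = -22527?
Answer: 2*sqrt(5673) ≈ 150.64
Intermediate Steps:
t = -22529 (t = -2 - 22527 = -22529)
sqrt(t + 45221) = sqrt(-22529 + 45221) = sqrt(22692) = 2*sqrt(5673)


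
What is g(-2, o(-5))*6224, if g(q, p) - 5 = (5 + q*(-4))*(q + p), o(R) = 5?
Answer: 273856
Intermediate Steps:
g(q, p) = 5 + (5 - 4*q)*(p + q) (g(q, p) = 5 + (5 + q*(-4))*(q + p) = 5 + (5 - 4*q)*(p + q))
g(-2, o(-5))*6224 = (5 - 4*(-2)² + 5*5 + 5*(-2) - 4*5*(-2))*6224 = (5 - 4*4 + 25 - 10 + 40)*6224 = (5 - 16 + 25 - 10 + 40)*6224 = 44*6224 = 273856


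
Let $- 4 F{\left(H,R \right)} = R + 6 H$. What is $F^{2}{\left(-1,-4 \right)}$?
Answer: $\frac{25}{4} \approx 6.25$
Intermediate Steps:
$F{\left(H,R \right)} = - \frac{3 H}{2} - \frac{R}{4}$ ($F{\left(H,R \right)} = - \frac{R + 6 H}{4} = - \frac{3 H}{2} - \frac{R}{4}$)
$F^{2}{\left(-1,-4 \right)} = \left(\left(- \frac{3}{2}\right) \left(-1\right) - -1\right)^{2} = \left(\frac{3}{2} + 1\right)^{2} = \left(\frac{5}{2}\right)^{2} = \frac{25}{4}$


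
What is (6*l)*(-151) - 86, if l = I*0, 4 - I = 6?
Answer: -86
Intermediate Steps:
I = -2 (I = 4 - 1*6 = 4 - 6 = -2)
l = 0 (l = -2*0 = 0)
(6*l)*(-151) - 86 = (6*0)*(-151) - 86 = 0*(-151) - 86 = 0 - 86 = -86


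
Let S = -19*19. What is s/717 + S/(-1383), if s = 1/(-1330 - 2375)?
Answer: 319663234/1224639585 ≈ 0.26103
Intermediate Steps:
S = -361
s = -1/3705 (s = 1/(-3705) = -1/3705 ≈ -0.00026991)
s/717 + S/(-1383) = -1/3705/717 - 361/(-1383) = -1/3705*1/717 - 361*(-1/1383) = -1/2656485 + 361/1383 = 319663234/1224639585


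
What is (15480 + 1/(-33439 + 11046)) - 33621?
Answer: -406231414/22393 ≈ -18141.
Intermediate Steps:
(15480 + 1/(-33439 + 11046)) - 33621 = (15480 + 1/(-22393)) - 33621 = (15480 - 1/22393) - 33621 = 346643639/22393 - 33621 = -406231414/22393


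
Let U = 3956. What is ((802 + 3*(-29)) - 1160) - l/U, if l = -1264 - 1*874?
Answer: -879141/1978 ≈ -444.46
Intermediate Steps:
l = -2138 (l = -1264 - 874 = -2138)
((802 + 3*(-29)) - 1160) - l/U = ((802 + 3*(-29)) - 1160) - (-2138)/3956 = ((802 - 87) - 1160) - (-2138)/3956 = (715 - 1160) - 1*(-1069/1978) = -445 + 1069/1978 = -879141/1978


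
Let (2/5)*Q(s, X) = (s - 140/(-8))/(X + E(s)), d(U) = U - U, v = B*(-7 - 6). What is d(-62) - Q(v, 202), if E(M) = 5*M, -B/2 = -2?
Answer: -345/232 ≈ -1.4871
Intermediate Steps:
B = 4 (B = -2*(-2) = 4)
v = -52 (v = 4*(-7 - 6) = 4*(-13) = -52)
d(U) = 0
Q(s, X) = 5*(35/2 + s)/(2*(X + 5*s)) (Q(s, X) = 5*((s - 140/(-8))/(X + 5*s))/2 = 5*((s - 140*(-⅛))/(X + 5*s))/2 = 5*((s + 35/2)/(X + 5*s))/2 = 5*((35/2 + s)/(X + 5*s))/2 = 5*(35/2 + s)/(2*(X + 5*s)))
d(-62) - Q(v, 202) = 0 - 5*(35 + 2*(-52))/(4*(202 + 5*(-52))) = 0 - 5*(35 - 104)/(4*(202 - 260)) = 0 - 5*(-69)/(4*(-58)) = 0 - 5*(-1)*(-69)/(4*58) = 0 - 1*345/232 = 0 - 345/232 = -345/232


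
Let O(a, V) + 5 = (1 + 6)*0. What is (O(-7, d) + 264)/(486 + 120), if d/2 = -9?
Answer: 259/606 ≈ 0.42739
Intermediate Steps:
d = -18 (d = 2*(-9) = -18)
O(a, V) = -5 (O(a, V) = -5 + (1 + 6)*0 = -5 + 7*0 = -5 + 0 = -5)
(O(-7, d) + 264)/(486 + 120) = (-5 + 264)/(486 + 120) = 259/606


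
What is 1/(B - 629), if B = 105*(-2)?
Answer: -1/839 ≈ -0.0011919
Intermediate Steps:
B = -210
1/(B - 629) = 1/(-210 - 629) = 1/(-839) = -1/839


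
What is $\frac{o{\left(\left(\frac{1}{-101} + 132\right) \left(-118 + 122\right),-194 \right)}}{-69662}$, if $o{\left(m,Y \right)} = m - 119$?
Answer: $- \frac{41305}{7035862} \approx -0.0058706$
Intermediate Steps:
$o{\left(m,Y \right)} = -119 + m$
$\frac{o{\left(\left(\frac{1}{-101} + 132\right) \left(-118 + 122\right),-194 \right)}}{-69662} = \frac{-119 + \left(\frac{1}{-101} + 132\right) \left(-118 + 122\right)}{-69662} = \left(-119 + \left(- \frac{1}{101} + 132\right) 4\right) \left(- \frac{1}{69662}\right) = \left(-119 + \frac{13331}{101} \cdot 4\right) \left(- \frac{1}{69662}\right) = \left(-119 + \frac{53324}{101}\right) \left(- \frac{1}{69662}\right) = \frac{41305}{101} \left(- \frac{1}{69662}\right) = - \frac{41305}{7035862}$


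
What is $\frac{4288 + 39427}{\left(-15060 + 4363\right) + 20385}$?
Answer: $\frac{6245}{1384} \approx 4.5123$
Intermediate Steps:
$\frac{4288 + 39427}{\left(-15060 + 4363\right) + 20385} = \frac{43715}{-10697 + 20385} = \frac{43715}{9688} = 43715 \cdot \frac{1}{9688} = \frac{6245}{1384}$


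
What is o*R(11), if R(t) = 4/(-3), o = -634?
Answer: 2536/3 ≈ 845.33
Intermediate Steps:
R(t) = -4/3 (R(t) = 4*(-1/3) = -4/3)
o*R(11) = -634*(-4/3) = 2536/3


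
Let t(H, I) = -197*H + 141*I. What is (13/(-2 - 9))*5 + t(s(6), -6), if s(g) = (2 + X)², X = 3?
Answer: -63546/11 ≈ -5776.9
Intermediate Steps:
s(g) = 25 (s(g) = (2 + 3)² = 5² = 25)
(13/(-2 - 9))*5 + t(s(6), -6) = (13/(-2 - 9))*5 + (-197*25 + 141*(-6)) = (13/(-11))*5 + (-4925 - 846) = -1/11*13*5 - 5771 = -13/11*5 - 5771 = -65/11 - 5771 = -63546/11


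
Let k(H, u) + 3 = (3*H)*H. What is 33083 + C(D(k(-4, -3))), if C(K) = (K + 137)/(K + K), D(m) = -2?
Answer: 132197/4 ≈ 33049.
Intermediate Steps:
k(H, u) = -3 + 3*H**2 (k(H, u) = -3 + (3*H)*H = -3 + 3*H**2)
C(K) = (137 + K)/(2*K) (C(K) = (137 + K)/((2*K)) = (137 + K)*(1/(2*K)) = (137 + K)/(2*K))
33083 + C(D(k(-4, -3))) = 33083 + (1/2)*(137 - 2)/(-2) = 33083 + (1/2)*(-1/2)*135 = 33083 - 135/4 = 132197/4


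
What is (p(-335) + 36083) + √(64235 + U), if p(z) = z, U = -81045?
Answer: 35748 + 41*I*√10 ≈ 35748.0 + 129.65*I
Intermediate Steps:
(p(-335) + 36083) + √(64235 + U) = (-335 + 36083) + √(64235 - 81045) = 35748 + √(-16810) = 35748 + 41*I*√10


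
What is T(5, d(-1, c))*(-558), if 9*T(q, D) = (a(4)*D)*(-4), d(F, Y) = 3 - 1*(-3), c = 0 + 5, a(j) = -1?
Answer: -1488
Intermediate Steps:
c = 5
d(F, Y) = 6 (d(F, Y) = 3 + 3 = 6)
T(q, D) = 4*D/9 (T(q, D) = (-D*(-4))/9 = (4*D)/9 = 4*D/9)
T(5, d(-1, c))*(-558) = ((4/9)*6)*(-558) = (8/3)*(-558) = -1488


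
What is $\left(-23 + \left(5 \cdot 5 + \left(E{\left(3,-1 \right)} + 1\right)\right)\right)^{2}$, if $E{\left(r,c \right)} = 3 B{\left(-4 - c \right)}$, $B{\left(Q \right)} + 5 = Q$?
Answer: $441$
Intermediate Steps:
$B{\left(Q \right)} = -5 + Q$
$E{\left(r,c \right)} = -27 - 3 c$ ($E{\left(r,c \right)} = 3 \left(-5 - \left(4 + c\right)\right) = 3 \left(-9 - c\right) = -27 - 3 c$)
$\left(-23 + \left(5 \cdot 5 + \left(E{\left(3,-1 \right)} + 1\right)\right)\right)^{2} = \left(-23 + \left(5 \cdot 5 + \left(\left(-27 - -3\right) + 1\right)\right)\right)^{2} = \left(-23 + \left(25 + \left(\left(-27 + 3\right) + 1\right)\right)\right)^{2} = \left(-23 + \left(25 + \left(-24 + 1\right)\right)\right)^{2} = \left(-23 + \left(25 - 23\right)\right)^{2} = \left(-23 + 2\right)^{2} = \left(-21\right)^{2} = 441$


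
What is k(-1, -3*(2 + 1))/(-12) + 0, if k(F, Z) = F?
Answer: 1/12 ≈ 0.083333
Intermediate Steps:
k(-1, -3*(2 + 1))/(-12) + 0 = -1/(-12) + 0 = -1/12*(-1) + 0 = 1/12 + 0 = 1/12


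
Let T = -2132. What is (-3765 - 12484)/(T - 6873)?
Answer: 16249/9005 ≈ 1.8044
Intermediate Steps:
(-3765 - 12484)/(T - 6873) = (-3765 - 12484)/(-2132 - 6873) = -16249/(-9005) = -16249*(-1/9005) = 16249/9005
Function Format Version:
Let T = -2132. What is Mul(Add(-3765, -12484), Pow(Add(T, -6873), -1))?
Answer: Rational(16249, 9005) ≈ 1.8044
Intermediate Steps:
Mul(Add(-3765, -12484), Pow(Add(T, -6873), -1)) = Mul(Add(-3765, -12484), Pow(Add(-2132, -6873), -1)) = Mul(-16249, Pow(-9005, -1)) = Mul(-16249, Rational(-1, 9005)) = Rational(16249, 9005)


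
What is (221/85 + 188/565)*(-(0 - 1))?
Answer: 1657/565 ≈ 2.9327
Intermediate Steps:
(221/85 + 188/565)*(-(0 - 1)) = (221*(1/85) + 188*(1/565))*(-1*(-1)) = (13/5 + 188/565)*1 = (1657/565)*1 = 1657/565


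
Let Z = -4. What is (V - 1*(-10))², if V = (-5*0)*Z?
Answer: 100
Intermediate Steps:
V = 0 (V = -5*0*(-4) = 0*(-4) = 0)
(V - 1*(-10))² = (0 - 1*(-10))² = (0 + 10)² = 10² = 100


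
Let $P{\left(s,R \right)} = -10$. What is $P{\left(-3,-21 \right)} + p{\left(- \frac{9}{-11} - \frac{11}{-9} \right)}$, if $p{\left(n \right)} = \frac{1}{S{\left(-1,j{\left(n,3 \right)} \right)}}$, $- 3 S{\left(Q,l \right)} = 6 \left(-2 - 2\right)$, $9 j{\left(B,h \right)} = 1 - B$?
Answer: $- \frac{79}{8} \approx -9.875$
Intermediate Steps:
$j{\left(B,h \right)} = \frac{1}{9} - \frac{B}{9}$ ($j{\left(B,h \right)} = \frac{1 - B}{9} = \frac{1}{9} - \frac{B}{9}$)
$S{\left(Q,l \right)} = 8$ ($S{\left(Q,l \right)} = - \frac{6 \left(-2 - 2\right)}{3} = - \frac{6 \left(-4\right)}{3} = \left(- \frac{1}{3}\right) \left(-24\right) = 8$)
$p{\left(n \right)} = \frac{1}{8}$
$P{\left(-3,-21 \right)} + p{\left(- \frac{9}{-11} - \frac{11}{-9} \right)} = -10 + \frac{1}{8} = - \frac{79}{8}$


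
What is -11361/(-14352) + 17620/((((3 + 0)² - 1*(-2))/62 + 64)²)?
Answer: 16694952069/3293147728 ≈ 5.0696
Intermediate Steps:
-11361/(-14352) + 17620/((((3 + 0)² - 1*(-2))/62 + 64)²) = -11361*(-1/14352) + 17620/(((3² + 2)*(1/62) + 64)²) = 3787/4784 + 17620/(((9 + 2)*(1/62) + 64)²) = 3787/4784 + 17620/((11*(1/62) + 64)²) = 3787/4784 + 17620/((11/62 + 64)²) = 3787/4784 + 17620/((3979/62)²) = 3787/4784 + 17620/(15832441/3844) = 3787/4784 + 17620*(3844/15832441) = 3787/4784 + 67731280/15832441 = 16694952069/3293147728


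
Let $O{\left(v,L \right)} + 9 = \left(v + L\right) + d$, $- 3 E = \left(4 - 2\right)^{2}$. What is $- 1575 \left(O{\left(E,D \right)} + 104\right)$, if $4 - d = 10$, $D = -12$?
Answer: $-119175$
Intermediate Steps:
$E = - \frac{4}{3}$ ($E = - \frac{\left(4 - 2\right)^{2}}{3} = - \frac{2^{2}}{3} = \left(- \frac{1}{3}\right) 4 = - \frac{4}{3} \approx -1.3333$)
$d = -6$ ($d = 4 - 10 = -6$)
$O{\left(v,L \right)} = -15 + L + v$ ($O{\left(v,L \right)} = -9 - \left(6 - L - v\right) = -9 + \left(-6 + L + v\right) = -15 + L + v$)
$- 1575 \left(O{\left(E,D \right)} + 104\right) = - 1575 \left(\left(-15 - 12 - \frac{4}{3}\right) + 104\right) = - 1575 \left(- \frac{85}{3} + 104\right) = \left(-1575\right) \frac{227}{3} = -119175$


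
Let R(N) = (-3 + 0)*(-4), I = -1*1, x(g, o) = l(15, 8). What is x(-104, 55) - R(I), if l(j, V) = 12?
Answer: 0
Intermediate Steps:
x(g, o) = 12
I = -1
R(N) = 12 (R(N) = -3*(-4) = 12)
x(-104, 55) - R(I) = 12 - 1*12 = 12 - 12 = 0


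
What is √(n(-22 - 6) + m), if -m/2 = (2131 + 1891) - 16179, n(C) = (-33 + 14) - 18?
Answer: √24277 ≈ 155.81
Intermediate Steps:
n(C) = -37 (n(C) = -19 - 18 = -37)
m = 24314 (m = -2*((2131 + 1891) - 16179) = -2*(4022 - 16179) = -2*(-12157) = 24314)
√(n(-22 - 6) + m) = √(-37 + 24314) = √24277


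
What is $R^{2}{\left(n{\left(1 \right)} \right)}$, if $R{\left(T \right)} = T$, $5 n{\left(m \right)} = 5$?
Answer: $1$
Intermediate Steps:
$n{\left(m \right)} = 1$ ($n{\left(m \right)} = \frac{1}{5} \cdot 5 = 1$)
$R^{2}{\left(n{\left(1 \right)} \right)} = 1^{2} = 1$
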